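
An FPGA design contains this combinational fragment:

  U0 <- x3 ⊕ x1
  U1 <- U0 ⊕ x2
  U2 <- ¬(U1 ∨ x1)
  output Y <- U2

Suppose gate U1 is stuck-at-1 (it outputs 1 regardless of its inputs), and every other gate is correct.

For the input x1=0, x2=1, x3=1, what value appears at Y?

0

Propagate with U1 forced: U0=1, U1=1 [stuck-at-1], U2=0.
So Y = 0. (Without the fault it would be 1.)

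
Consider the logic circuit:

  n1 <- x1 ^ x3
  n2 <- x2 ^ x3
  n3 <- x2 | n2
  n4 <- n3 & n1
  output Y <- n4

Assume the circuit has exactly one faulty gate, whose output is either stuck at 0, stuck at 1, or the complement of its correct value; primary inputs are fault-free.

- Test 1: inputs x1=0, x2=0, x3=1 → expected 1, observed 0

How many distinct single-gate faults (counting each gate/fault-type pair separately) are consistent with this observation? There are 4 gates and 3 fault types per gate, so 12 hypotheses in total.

Fault-free: n1=1, n2=1, n3=1, n4=1 → 1. Observed 0.
  n1 stuck-at-0: output 0 ✓
  n1 stuck-at-1: output 1 ✗
  n1 inverted output: output 0 ✓
  n2 stuck-at-0: output 0 ✓
  n2 stuck-at-1: output 1 ✗
  n2 inverted output: output 0 ✓
  n3 stuck-at-0: output 0 ✓
  n3 stuck-at-1: output 1 ✗
  n3 inverted output: output 0 ✓
  n4 stuck-at-0: output 0 ✓
  n4 stuck-at-1: output 1 ✗
  n4 inverted output: output 0 ✓
Consistent faults: {n1 stuck-at-0, n1 inverted output, n2 stuck-at-0, n2 inverted output, n3 stuck-at-0, n3 inverted output, n4 stuck-at-0, n4 inverted output} — 8 in all.

8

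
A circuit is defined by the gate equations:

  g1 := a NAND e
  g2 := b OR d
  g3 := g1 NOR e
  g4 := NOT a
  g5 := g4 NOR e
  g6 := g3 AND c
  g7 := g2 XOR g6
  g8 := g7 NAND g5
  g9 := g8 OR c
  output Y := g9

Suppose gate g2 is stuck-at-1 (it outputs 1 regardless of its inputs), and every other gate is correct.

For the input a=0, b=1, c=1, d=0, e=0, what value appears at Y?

Propagate with g2 forced: g1=1, g2=1 [stuck-at-1], g3=0, g4=1, g5=0, g6=0, g7=1, g8=1, g9=1.
So Y = 1. (Same as the fault-free value — the fault is masked on this input.)

1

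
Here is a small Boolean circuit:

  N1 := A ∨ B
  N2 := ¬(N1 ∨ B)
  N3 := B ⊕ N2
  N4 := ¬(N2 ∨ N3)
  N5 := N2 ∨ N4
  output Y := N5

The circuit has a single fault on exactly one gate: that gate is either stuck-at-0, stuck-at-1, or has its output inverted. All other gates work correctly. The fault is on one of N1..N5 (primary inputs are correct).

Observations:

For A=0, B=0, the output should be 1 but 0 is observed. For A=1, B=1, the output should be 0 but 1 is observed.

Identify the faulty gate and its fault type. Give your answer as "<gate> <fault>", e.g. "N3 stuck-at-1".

Fault-free values for test 1 (A=0, B=0): N1=0, N2=1, N3=1, N4=0, N5=1, giving Y=1. Observed 0.
Test 1: faults giving observed 0 are {N5 stuck-at-0, N5 inverted output}.
Test 2 (A=1, B=1): fault-free N1=1, N2=0, N3=1, N4=0, N5=0 → 0; observed 1. Eliminates N5 stuck-at-0.
Only N5 inverted output is consistent with every test.

N5 inverted output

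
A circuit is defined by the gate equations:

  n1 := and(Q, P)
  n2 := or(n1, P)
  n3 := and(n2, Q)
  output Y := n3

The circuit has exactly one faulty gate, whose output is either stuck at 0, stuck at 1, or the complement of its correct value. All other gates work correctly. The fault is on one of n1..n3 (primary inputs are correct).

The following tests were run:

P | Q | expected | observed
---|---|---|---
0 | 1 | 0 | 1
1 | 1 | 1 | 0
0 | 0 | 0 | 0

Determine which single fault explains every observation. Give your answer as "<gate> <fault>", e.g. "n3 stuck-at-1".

Fault-free values for test 1 (P=0, Q=1): n1=0, n2=0, n3=0, giving Y=0. Observed 1.
Test 1: faults giving observed 1 are {n1 stuck-at-1, n1 inverted output, n2 stuck-at-1, n2 inverted output, n3 stuck-at-1, n3 inverted output}.
Test 2 (P=1, Q=1): fault-free n1=1, n2=1, n3=1 → 1; observed 0. Eliminates n1 stuck-at-1, n1 inverted output, n2 stuck-at-1, n3 stuck-at-1.
Test 3 (P=0, Q=0): fault-free n1=0, n2=0, n3=0 → 0; observed 0. Eliminates n3 inverted output.
Only n2 inverted output is consistent with every test.

n2 inverted output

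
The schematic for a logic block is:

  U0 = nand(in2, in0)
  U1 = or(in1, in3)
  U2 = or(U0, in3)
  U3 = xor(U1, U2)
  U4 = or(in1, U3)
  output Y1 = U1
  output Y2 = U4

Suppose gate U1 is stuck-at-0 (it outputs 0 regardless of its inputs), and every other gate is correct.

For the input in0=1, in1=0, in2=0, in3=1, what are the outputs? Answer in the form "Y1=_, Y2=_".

Y1=0, Y2=1

Propagate with U1 forced: U0=1, U1=0 [stuck-at-0], U2=1, U3=1, U4=1.
So the outputs are Y1=0, Y2=1. (Without the fault they would be Y1=1, Y2=0.)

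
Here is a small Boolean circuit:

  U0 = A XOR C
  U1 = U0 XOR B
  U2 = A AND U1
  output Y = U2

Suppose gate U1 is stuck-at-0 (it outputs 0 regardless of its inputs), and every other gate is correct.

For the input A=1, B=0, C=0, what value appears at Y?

0

Propagate with U1 forced: U0=1, U1=0 [stuck-at-0], U2=0.
So Y = 0. (Without the fault it would be 1.)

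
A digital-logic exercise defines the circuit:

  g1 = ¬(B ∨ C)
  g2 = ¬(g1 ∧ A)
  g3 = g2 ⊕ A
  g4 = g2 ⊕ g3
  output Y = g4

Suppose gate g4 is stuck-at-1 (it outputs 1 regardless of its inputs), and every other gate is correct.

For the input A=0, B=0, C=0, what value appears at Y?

Propagate with g4 forced: g1=1, g2=1, g3=1, g4=1 [stuck-at-1].
So Y = 1. (Without the fault it would be 0.)

1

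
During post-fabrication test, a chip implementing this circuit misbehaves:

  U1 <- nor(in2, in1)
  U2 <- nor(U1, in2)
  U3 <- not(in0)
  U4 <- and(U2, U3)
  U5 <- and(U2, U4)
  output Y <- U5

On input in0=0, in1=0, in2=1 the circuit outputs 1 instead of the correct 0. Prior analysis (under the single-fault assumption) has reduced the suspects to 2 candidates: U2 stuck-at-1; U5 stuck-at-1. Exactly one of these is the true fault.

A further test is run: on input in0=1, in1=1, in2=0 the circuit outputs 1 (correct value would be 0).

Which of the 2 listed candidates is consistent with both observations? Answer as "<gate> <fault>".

Evaluate each candidate on input in0=1, in1=1, in2=0:
  U2 stuck-at-1: U1=0, U2=1 [stuck-at-1], U3=0, U4=0, U5=0 → 0 — eliminated
  U5 stuck-at-1: U1=0, U2=1, U3=0, U4=0, U5=1 [stuck-at-1] → 1 — matches
Only U5 stuck-at-1 reproduces the observed 1.

U5 stuck-at-1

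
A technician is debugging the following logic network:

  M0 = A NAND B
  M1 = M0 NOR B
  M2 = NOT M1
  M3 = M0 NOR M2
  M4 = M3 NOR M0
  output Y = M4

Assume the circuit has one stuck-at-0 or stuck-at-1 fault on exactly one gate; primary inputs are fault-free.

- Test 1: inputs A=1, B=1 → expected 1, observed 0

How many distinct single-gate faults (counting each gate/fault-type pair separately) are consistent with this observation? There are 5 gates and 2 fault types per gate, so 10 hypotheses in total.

5

Fault-free: M0=0, M1=0, M2=1, M3=0, M4=1 → 1. Observed 0.
  M0 stuck-at-0: output 1 ✗
  M0 stuck-at-1: output 0 ✓
  M1 stuck-at-0: output 1 ✗
  M1 stuck-at-1: output 0 ✓
  M2 stuck-at-0: output 0 ✓
  M2 stuck-at-1: output 1 ✗
  M3 stuck-at-0: output 1 ✗
  M3 stuck-at-1: output 0 ✓
  M4 stuck-at-0: output 0 ✓
  M4 stuck-at-1: output 1 ✗
Consistent faults: {M0 stuck-at-1, M1 stuck-at-1, M2 stuck-at-0, M3 stuck-at-1, M4 stuck-at-0} — 5 in all.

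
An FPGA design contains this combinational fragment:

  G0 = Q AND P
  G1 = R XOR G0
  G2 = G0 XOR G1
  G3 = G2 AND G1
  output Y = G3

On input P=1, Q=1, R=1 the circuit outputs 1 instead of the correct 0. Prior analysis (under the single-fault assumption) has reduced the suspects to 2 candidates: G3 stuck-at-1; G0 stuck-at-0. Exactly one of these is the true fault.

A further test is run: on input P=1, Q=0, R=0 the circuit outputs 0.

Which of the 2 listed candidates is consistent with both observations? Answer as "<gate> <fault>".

Evaluate each candidate on input P=1, Q=0, R=0:
  G3 stuck-at-1: G0=0, G1=0, G2=0, G3=1 [stuck-at-1] → 1 — eliminated
  G0 stuck-at-0: G0=0 [stuck-at-0], G1=0, G2=0, G3=0 → 0 — matches
Only G0 stuck-at-0 reproduces the observed 0.

G0 stuck-at-0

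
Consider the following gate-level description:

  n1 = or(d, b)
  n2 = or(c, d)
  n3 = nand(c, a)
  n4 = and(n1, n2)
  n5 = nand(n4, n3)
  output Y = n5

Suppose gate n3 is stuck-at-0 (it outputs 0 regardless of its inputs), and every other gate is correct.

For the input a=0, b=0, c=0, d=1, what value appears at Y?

1

Propagate with n3 forced: n1=1, n2=1, n3=0 [stuck-at-0], n4=1, n5=1.
So Y = 1. (Without the fault it would be 0.)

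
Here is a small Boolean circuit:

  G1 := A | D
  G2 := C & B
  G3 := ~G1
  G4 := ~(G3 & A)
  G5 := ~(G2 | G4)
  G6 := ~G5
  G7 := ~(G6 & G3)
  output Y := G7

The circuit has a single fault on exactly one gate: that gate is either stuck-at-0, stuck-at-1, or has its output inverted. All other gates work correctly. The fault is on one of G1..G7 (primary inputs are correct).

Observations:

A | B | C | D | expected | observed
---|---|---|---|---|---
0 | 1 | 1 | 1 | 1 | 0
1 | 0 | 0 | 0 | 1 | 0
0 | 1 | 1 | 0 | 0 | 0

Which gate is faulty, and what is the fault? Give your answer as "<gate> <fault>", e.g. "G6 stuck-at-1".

Fault-free values for test 1 (A=0, B=1, C=1, D=1): G1=1, G2=1, G3=0, G4=1, G5=0, G6=1, G7=1, giving Y=1. Observed 0.
Test 1: faults giving observed 0 are {G1 stuck-at-0, G1 inverted output, G3 stuck-at-1, G3 inverted output, G7 stuck-at-0, G7 inverted output}.
Test 2 (A=1, B=0, C=0, D=0): fault-free G1=1, G2=0, G3=0, G4=1, G5=0, G6=1, G7=1 → 1; observed 0. Eliminates G1 stuck-at-0, G1 inverted output, G3 stuck-at-1, G3 inverted output.
Test 3 (A=0, B=1, C=1, D=0): fault-free G1=0, G2=1, G3=1, G4=1, G5=0, G6=1, G7=0 → 0; observed 0. Eliminates G7 inverted output.
Only G7 stuck-at-0 is consistent with every test.

G7 stuck-at-0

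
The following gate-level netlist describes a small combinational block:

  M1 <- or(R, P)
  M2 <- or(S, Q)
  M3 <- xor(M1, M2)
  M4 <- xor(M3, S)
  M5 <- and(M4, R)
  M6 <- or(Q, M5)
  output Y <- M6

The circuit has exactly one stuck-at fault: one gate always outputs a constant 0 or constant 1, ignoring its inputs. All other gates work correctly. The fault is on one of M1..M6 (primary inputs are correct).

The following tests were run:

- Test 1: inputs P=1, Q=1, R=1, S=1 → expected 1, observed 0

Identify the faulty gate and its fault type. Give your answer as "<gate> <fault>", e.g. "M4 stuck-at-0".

Fault-free values for test 1 (P=1, Q=1, R=1, S=1): M1=1, M2=1, M3=0, M4=1, M5=1, M6=1, giving Y=1. Observed 0.
Test 1: faults giving observed 0 are {M6 stuck-at-0}.
Only M6 stuck-at-0 is consistent with every test.

M6 stuck-at-0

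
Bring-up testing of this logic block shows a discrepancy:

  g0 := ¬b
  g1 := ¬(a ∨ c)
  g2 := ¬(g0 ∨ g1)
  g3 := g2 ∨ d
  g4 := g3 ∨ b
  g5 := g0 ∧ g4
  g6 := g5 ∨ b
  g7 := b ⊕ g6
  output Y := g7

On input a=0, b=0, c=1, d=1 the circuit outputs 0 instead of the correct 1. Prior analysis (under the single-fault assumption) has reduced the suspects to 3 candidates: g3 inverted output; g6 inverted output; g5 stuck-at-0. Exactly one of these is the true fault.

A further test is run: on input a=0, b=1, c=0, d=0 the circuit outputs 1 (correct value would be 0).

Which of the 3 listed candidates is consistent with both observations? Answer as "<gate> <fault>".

Evaluate each candidate on input a=0, b=1, c=0, d=0:
  g3 inverted output: g0=0, g1=1, g2=0, g3=1 [inverted output], g4=1, g5=0, g6=1, g7=0 → 0 — eliminated
  g6 inverted output: g0=0, g1=1, g2=0, g3=0, g4=1, g5=0, g6=0 [inverted output], g7=1 → 1 — matches
  g5 stuck-at-0: g0=0, g1=1, g2=0, g3=0, g4=1, g5=0 [stuck-at-0], g6=1, g7=0 → 0 — eliminated
Only g6 inverted output reproduces the observed 1.

g6 inverted output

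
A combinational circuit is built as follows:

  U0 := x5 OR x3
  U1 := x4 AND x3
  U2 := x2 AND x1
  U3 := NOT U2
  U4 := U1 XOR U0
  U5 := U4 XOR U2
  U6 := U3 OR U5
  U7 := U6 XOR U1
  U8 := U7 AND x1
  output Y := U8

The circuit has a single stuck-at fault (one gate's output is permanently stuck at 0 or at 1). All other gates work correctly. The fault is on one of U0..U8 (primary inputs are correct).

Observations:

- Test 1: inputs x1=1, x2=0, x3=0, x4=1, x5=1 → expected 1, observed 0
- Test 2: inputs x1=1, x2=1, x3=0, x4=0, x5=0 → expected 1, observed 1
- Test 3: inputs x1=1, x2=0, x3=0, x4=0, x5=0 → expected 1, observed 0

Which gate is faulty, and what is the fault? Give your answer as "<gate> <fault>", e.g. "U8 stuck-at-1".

U1 stuck-at-1

Fault-free values for test 1 (x1=1, x2=0, x3=0, x4=1, x5=1): U0=1, U1=0, U2=0, U3=1, U4=1, U5=1, U6=1, U7=1, U8=1, giving Y=1. Observed 0.
Test 1: faults giving observed 0 are {U1 stuck-at-1, U2 stuck-at-1, U6 stuck-at-0, U7 stuck-at-0, U8 stuck-at-0}.
Test 2 (x1=1, x2=1, x3=0, x4=0, x5=0): fault-free U0=0, U1=0, U2=1, U3=0, U4=0, U5=1, U6=1, U7=1, U8=1 → 1; observed 1. Eliminates U6 stuck-at-0, U7 stuck-at-0, U8 stuck-at-0.
Test 3 (x1=1, x2=0, x3=0, x4=0, x5=0): fault-free U0=0, U1=0, U2=0, U3=1, U4=0, U5=0, U6=1, U7=1, U8=1 → 1; observed 0. Eliminates U2 stuck-at-1.
Only U1 stuck-at-1 is consistent with every test.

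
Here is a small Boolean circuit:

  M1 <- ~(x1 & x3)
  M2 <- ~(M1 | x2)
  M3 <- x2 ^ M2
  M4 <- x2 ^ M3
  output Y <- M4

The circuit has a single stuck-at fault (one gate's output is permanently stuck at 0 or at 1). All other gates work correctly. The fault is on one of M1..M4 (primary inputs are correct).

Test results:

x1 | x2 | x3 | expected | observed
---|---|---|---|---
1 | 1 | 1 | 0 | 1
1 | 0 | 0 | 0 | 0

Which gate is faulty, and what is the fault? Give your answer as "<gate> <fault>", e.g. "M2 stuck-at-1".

Fault-free values for test 1 (x1=1, x2=1, x3=1): M1=0, M2=0, M3=1, M4=0, giving Y=0. Observed 1.
Test 1: faults giving observed 1 are {M2 stuck-at-1, M3 stuck-at-0, M4 stuck-at-1}.
Test 2 (x1=1, x2=0, x3=0): fault-free M1=1, M2=0, M3=0, M4=0 → 0; observed 0. Eliminates M2 stuck-at-1, M4 stuck-at-1.
Only M3 stuck-at-0 is consistent with every test.

M3 stuck-at-0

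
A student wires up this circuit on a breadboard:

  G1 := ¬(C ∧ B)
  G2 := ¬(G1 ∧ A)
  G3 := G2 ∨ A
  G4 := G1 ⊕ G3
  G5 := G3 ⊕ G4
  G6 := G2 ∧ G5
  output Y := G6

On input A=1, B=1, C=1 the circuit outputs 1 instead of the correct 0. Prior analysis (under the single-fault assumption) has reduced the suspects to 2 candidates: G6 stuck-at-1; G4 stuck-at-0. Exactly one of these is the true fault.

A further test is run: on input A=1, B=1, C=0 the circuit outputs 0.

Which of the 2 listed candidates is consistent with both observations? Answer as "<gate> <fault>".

Evaluate each candidate on input A=1, B=1, C=0:
  G6 stuck-at-1: G1=1, G2=0, G3=1, G4=0, G5=1, G6=1 [stuck-at-1] → 1 — eliminated
  G4 stuck-at-0: G1=1, G2=0, G3=1, G4=0 [stuck-at-0], G5=1, G6=0 → 0 — matches
Only G4 stuck-at-0 reproduces the observed 0.

G4 stuck-at-0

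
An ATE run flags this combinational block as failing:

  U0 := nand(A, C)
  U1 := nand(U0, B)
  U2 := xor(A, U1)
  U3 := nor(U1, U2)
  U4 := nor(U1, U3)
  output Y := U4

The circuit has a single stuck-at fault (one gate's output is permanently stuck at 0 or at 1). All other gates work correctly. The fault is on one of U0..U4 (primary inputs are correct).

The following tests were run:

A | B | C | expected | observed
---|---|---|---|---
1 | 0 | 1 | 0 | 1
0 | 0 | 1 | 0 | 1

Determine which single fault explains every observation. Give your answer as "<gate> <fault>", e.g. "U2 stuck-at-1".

Fault-free values for test 1 (A=1, B=0, C=1): U0=0, U1=1, U2=0, U3=0, U4=0, giving Y=0. Observed 1.
Test 1: faults giving observed 1 are {U1 stuck-at-0, U4 stuck-at-1}.
Test 2 (A=0, B=0, C=1): fault-free U0=1, U1=1, U2=1, U3=0, U4=0 → 0; observed 1. Eliminates U1 stuck-at-0.
Only U4 stuck-at-1 is consistent with every test.

U4 stuck-at-1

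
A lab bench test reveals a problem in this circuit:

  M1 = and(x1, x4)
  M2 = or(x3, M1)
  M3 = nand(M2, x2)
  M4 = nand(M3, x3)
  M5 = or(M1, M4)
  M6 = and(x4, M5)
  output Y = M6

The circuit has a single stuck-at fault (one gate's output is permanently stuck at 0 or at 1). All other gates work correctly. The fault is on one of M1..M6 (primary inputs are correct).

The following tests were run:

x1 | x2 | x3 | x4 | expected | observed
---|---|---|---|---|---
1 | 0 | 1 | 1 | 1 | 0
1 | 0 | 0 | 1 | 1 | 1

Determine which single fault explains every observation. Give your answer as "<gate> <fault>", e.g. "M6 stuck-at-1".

Fault-free values for test 1 (x1=1, x2=0, x3=1, x4=1): M1=1, M2=1, M3=1, M4=0, M5=1, M6=1, giving Y=1. Observed 0.
Test 1: faults giving observed 0 are {M1 stuck-at-0, M5 stuck-at-0, M6 stuck-at-0}.
Test 2 (x1=1, x2=0, x3=0, x4=1): fault-free M1=1, M2=1, M3=1, M4=1, M5=1, M6=1 → 1; observed 1. Eliminates M5 stuck-at-0, M6 stuck-at-0.
Only M1 stuck-at-0 is consistent with every test.

M1 stuck-at-0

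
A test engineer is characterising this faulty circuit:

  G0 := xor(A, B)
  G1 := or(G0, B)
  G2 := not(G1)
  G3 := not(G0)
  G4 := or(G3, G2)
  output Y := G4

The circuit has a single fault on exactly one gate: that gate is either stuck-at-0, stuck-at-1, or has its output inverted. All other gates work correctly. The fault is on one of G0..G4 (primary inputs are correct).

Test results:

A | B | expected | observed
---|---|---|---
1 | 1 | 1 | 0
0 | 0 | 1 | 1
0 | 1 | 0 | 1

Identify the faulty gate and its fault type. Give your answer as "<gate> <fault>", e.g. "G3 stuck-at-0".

G3 inverted output

Fault-free values for test 1 (A=1, B=1): G0=0, G1=1, G2=0, G3=1, G4=1, giving Y=1. Observed 0.
Test 1: faults giving observed 0 are {G0 stuck-at-1, G0 inverted output, G3 stuck-at-0, G3 inverted output, G4 stuck-at-0, G4 inverted output}.
Test 2 (A=0, B=0): fault-free G0=0, G1=0, G2=1, G3=1, G4=1 → 1; observed 1. Eliminates G0 stuck-at-1, G0 inverted output, G4 stuck-at-0, G4 inverted output.
Test 3 (A=0, B=1): fault-free G0=1, G1=1, G2=0, G3=0, G4=0 → 0; observed 1. Eliminates G3 stuck-at-0.
Only G3 inverted output is consistent with every test.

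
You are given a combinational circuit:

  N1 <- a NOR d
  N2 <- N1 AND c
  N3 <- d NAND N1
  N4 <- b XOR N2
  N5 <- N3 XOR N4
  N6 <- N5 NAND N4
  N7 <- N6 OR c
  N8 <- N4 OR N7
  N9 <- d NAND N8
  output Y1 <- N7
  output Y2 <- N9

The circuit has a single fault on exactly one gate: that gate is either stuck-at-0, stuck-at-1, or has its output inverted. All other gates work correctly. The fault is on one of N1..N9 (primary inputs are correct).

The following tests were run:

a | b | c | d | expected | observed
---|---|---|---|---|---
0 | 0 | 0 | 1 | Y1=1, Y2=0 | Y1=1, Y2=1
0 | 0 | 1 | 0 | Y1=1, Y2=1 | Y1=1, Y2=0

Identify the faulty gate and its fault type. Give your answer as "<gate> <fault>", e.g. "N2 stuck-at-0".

N9 inverted output

Fault-free values for test 1 (a=0, b=0, c=0, d=1): N1=0, N2=0, N3=1, N4=0, N5=1, N6=1, N7=1, N8=1, N9=0, giving Y1=1, Y2=0. Observed Y1=1, Y2=1.
Test 1: faults giving observed Y1=1, Y2=1 are {N8 stuck-at-0, N8 inverted output, N9 stuck-at-1, N9 inverted output}.
Test 2 (a=0, b=0, c=1, d=0): fault-free N1=1, N2=1, N3=1, N4=1, N5=0, N6=1, N7=1, N8=1, N9=1 → Y1=1, Y2=1; observed Y1=1, Y2=0. Eliminates N8 stuck-at-0, N8 inverted output, N9 stuck-at-1.
Only N9 inverted output is consistent with every test.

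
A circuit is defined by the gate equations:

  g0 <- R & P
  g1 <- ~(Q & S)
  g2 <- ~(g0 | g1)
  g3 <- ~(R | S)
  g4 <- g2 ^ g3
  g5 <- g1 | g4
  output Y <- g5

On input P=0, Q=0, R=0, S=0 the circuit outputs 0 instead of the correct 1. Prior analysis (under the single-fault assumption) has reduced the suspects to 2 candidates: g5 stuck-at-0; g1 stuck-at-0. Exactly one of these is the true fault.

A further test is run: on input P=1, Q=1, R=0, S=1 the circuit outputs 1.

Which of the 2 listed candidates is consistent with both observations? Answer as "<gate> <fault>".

g1 stuck-at-0

Evaluate each candidate on input P=1, Q=1, R=0, S=1:
  g5 stuck-at-0: g0=0, g1=0, g2=1, g3=0, g4=1, g5=0 [stuck-at-0] → 0 — eliminated
  g1 stuck-at-0: g0=0, g1=0 [stuck-at-0], g2=1, g3=0, g4=1, g5=1 → 1 — matches
Only g1 stuck-at-0 reproduces the observed 1.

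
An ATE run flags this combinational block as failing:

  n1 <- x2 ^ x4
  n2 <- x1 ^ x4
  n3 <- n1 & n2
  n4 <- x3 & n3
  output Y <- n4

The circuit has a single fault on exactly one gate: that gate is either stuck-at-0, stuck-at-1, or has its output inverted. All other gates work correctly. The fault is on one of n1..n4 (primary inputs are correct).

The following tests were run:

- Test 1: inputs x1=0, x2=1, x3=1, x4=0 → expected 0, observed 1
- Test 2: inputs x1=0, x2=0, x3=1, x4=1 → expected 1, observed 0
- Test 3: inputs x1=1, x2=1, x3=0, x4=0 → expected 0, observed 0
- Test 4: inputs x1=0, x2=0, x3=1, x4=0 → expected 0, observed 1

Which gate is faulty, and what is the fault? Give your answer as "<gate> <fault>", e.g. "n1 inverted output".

n3 inverted output

Fault-free values for test 1 (x1=0, x2=1, x3=1, x4=0): n1=1, n2=0, n3=0, n4=0, giving Y=0. Observed 1.
Test 1: faults giving observed 1 are {n2 stuck-at-1, n2 inverted output, n3 stuck-at-1, n3 inverted output, n4 stuck-at-1, n4 inverted output}.
Test 2 (x1=0, x2=0, x3=1, x4=1): fault-free n1=1, n2=1, n3=1, n4=1 → 1; observed 0. Eliminates n2 stuck-at-1, n3 stuck-at-1, n4 stuck-at-1.
Test 3 (x1=1, x2=1, x3=0, x4=0): fault-free n1=1, n2=1, n3=1, n4=0 → 0; observed 0. Eliminates n4 inverted output.
Test 4 (x1=0, x2=0, x3=1, x4=0): fault-free n1=0, n2=0, n3=0, n4=0 → 0; observed 1. Eliminates n2 inverted output.
Only n3 inverted output is consistent with every test.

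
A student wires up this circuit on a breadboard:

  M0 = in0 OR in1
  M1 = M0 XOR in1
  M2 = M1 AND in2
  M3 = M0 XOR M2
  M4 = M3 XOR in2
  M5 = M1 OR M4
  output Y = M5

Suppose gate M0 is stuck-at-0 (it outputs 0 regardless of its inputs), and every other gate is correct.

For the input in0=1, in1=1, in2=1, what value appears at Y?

1

Propagate with M0 forced: M0=0 [stuck-at-0], M1=1, M2=1, M3=1, M4=0, M5=1.
So Y = 1. (Without the fault it would be 0.)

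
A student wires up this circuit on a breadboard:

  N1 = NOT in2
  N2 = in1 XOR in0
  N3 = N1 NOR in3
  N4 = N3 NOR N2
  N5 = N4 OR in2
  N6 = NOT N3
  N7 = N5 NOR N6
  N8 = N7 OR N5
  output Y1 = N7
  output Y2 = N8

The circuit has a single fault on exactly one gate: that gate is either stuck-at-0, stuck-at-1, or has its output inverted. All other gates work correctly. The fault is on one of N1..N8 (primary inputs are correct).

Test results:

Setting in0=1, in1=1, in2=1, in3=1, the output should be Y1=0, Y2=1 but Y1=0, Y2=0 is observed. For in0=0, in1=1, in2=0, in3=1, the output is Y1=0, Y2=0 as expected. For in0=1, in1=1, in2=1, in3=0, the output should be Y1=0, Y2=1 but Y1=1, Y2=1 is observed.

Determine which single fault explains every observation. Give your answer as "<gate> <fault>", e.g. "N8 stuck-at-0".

Fault-free values for test 1 (in0=1, in1=1, in2=1, in3=1): N1=0, N2=0, N3=0, N4=1, N5=1, N6=1, N7=0, N8=1, giving Y1=0, Y2=1. Observed Y1=0, Y2=0.
Test 1: faults giving observed Y1=0, Y2=0 are {N5 stuck-at-0, N5 inverted output, N8 stuck-at-0, N8 inverted output}.
Test 2 (in0=0, in1=1, in2=0, in3=1): fault-free N1=1, N2=1, N3=0, N4=0, N5=0, N6=1, N7=0, N8=0 → Y1=0, Y2=0; observed Y1=0, Y2=0. Eliminates N5 inverted output, N8 inverted output.
Test 3 (in0=1, in1=1, in2=1, in3=0): fault-free N1=0, N2=0, N3=1, N4=0, N5=1, N6=0, N7=0, N8=1 → Y1=0, Y2=1; observed Y1=1, Y2=1. Eliminates N8 stuck-at-0.
Only N5 stuck-at-0 is consistent with every test.

N5 stuck-at-0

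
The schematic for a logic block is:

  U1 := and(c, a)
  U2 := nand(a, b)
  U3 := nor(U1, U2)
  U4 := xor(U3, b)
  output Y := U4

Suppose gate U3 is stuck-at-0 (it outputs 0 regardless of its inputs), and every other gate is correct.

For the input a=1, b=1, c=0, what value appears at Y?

1

Propagate with U3 forced: U1=0, U2=0, U3=0 [stuck-at-0], U4=1.
So Y = 1. (Without the fault it would be 0.)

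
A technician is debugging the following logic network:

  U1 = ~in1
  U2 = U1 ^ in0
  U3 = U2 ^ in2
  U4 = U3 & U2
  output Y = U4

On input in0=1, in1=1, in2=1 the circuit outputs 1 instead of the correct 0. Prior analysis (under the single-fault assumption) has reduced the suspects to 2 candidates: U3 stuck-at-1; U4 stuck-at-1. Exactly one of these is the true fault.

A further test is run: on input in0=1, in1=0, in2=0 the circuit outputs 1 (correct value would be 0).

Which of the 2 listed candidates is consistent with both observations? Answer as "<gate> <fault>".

U4 stuck-at-1

Evaluate each candidate on input in0=1, in1=0, in2=0:
  U3 stuck-at-1: U1=1, U2=0, U3=1 [stuck-at-1], U4=0 → 0 — eliminated
  U4 stuck-at-1: U1=1, U2=0, U3=0, U4=1 [stuck-at-1] → 1 — matches
Only U4 stuck-at-1 reproduces the observed 1.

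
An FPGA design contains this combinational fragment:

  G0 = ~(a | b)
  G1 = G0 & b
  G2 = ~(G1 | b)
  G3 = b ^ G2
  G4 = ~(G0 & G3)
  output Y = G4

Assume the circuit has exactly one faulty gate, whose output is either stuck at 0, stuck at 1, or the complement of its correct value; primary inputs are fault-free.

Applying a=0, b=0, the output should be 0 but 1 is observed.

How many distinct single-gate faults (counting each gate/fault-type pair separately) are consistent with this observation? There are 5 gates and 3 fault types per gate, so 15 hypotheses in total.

10

Fault-free: G0=1, G1=0, G2=1, G3=1, G4=0 → 0. Observed 1.
  G0: stuck-at-0, inverted output ✓; others ✗
  G1: stuck-at-1, inverted output ✓; others ✗
  G2: stuck-at-0, inverted output ✓; others ✗
  G3: stuck-at-0, inverted output ✓; others ✗
  G4: stuck-at-1, inverted output ✓; others ✗
Consistent faults: {G0 stuck-at-0, G0 inverted output, G1 stuck-at-1, G1 inverted output, G2 stuck-at-0, G2 inverted output, G3 stuck-at-0, G3 inverted output, G4 stuck-at-1, G4 inverted output} — 10 in all.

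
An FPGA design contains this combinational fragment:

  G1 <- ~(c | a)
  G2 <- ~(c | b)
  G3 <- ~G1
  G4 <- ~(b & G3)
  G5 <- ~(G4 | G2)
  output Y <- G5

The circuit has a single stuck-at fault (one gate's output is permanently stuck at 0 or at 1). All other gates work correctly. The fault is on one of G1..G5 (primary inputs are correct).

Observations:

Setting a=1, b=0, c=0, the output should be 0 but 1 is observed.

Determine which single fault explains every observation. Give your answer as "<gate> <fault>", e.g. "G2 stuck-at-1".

G5 stuck-at-1

Fault-free values for test 1 (a=1, b=0, c=0): G1=0, G2=1, G3=1, G4=1, G5=0, giving Y=0. Observed 1.
Test 1: faults giving observed 1 are {G5 stuck-at-1}.
Only G5 stuck-at-1 is consistent with every test.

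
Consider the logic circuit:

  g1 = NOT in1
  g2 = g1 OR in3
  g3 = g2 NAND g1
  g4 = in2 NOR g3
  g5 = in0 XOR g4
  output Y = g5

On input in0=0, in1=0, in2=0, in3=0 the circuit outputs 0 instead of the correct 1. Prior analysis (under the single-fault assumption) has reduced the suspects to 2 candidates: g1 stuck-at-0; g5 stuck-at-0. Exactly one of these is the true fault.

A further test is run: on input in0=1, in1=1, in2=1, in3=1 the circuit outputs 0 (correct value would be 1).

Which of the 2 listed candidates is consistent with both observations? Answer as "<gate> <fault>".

g5 stuck-at-0

Evaluate each candidate on input in0=1, in1=1, in2=1, in3=1:
  g1 stuck-at-0: g1=0 [stuck-at-0], g2=1, g3=1, g4=0, g5=1 → 1 — eliminated
  g5 stuck-at-0: g1=0, g2=1, g3=1, g4=0, g5=0 [stuck-at-0] → 0 — matches
Only g5 stuck-at-0 reproduces the observed 0.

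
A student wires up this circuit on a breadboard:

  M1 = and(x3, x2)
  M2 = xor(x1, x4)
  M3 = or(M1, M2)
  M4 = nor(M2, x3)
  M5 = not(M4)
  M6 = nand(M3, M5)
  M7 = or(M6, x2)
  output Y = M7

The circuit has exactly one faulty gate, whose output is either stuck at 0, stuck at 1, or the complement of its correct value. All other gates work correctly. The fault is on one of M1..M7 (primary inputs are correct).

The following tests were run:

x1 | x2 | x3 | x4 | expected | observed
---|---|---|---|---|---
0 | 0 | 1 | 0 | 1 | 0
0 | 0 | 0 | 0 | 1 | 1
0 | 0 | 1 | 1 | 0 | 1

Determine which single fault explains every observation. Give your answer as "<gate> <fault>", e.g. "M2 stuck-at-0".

M3 inverted output

Fault-free values for test 1 (x1=0, x2=0, x3=1, x4=0): M1=0, M2=0, M3=0, M4=0, M5=1, M6=1, M7=1, giving Y=1. Observed 0.
Test 1: faults giving observed 0 are {M1 stuck-at-1, M1 inverted output, M2 stuck-at-1, M2 inverted output, M3 stuck-at-1, M3 inverted output, M6 stuck-at-0, M6 inverted output, M7 stuck-at-0, M7 inverted output}.
Test 2 (x1=0, x2=0, x3=0, x4=0): fault-free M1=0, M2=0, M3=0, M4=1, M5=0, M6=1, M7=1 → 1; observed 1. Eliminates M2 stuck-at-1, M2 inverted output, M6 stuck-at-0, M6 inverted output, M7 stuck-at-0, M7 inverted output.
Test 3 (x1=0, x2=0, x3=1, x4=1): fault-free M1=0, M2=1, M3=1, M4=0, M5=1, M6=0, M7=0 → 0; observed 1. Eliminates M1 stuck-at-1, M1 inverted output, M3 stuck-at-1.
Only M3 inverted output is consistent with every test.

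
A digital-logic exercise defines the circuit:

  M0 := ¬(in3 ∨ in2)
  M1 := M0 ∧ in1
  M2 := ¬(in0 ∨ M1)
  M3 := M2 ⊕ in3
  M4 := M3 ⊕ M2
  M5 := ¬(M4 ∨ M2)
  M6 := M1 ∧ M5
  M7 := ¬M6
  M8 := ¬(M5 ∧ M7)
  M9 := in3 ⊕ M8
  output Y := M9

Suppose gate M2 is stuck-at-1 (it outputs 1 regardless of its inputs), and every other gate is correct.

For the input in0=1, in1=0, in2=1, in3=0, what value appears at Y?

Propagate with M2 forced: M0=0, M1=0, M2=1 [stuck-at-1], M3=1, M4=0, M5=0, M6=0, M7=1, M8=1, M9=1.
So Y = 1. (Without the fault it would be 0.)

1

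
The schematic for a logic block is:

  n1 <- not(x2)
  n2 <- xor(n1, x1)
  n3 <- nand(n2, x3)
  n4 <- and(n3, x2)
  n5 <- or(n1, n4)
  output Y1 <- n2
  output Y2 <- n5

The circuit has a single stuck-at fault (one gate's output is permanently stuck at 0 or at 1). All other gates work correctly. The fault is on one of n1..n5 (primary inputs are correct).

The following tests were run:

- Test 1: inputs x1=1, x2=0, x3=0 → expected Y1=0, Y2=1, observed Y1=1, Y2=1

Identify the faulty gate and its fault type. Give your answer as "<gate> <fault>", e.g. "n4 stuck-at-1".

Fault-free values for test 1 (x1=1, x2=0, x3=0): n1=1, n2=0, n3=1, n4=0, n5=1, giving Y1=0, Y2=1. Observed Y1=1, Y2=1.
Test 1: faults giving observed Y1=1, Y2=1 are {n2 stuck-at-1}.
Only n2 stuck-at-1 is consistent with every test.

n2 stuck-at-1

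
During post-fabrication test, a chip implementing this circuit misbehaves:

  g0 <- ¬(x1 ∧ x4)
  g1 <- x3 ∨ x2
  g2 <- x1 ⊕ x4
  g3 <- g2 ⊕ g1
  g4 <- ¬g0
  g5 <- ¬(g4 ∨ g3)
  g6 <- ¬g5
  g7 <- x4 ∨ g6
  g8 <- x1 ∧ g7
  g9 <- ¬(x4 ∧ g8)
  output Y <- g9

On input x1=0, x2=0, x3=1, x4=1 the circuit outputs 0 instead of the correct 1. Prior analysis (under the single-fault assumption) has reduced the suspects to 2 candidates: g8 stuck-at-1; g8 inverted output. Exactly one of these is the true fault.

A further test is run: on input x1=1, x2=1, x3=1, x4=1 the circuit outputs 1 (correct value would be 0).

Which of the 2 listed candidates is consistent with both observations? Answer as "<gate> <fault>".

Evaluate each candidate on input x1=1, x2=1, x3=1, x4=1:
  g8 stuck-at-1: g0=0, g1=1, g2=0, g3=1, g4=1, g5=0, g6=1, g7=1, g8=1 [stuck-at-1], g9=0 → 0 — eliminated
  g8 inverted output: g0=0, g1=1, g2=0, g3=1, g4=1, g5=0, g6=1, g7=1, g8=0 [inverted output], g9=1 → 1 — matches
Only g8 inverted output reproduces the observed 1.

g8 inverted output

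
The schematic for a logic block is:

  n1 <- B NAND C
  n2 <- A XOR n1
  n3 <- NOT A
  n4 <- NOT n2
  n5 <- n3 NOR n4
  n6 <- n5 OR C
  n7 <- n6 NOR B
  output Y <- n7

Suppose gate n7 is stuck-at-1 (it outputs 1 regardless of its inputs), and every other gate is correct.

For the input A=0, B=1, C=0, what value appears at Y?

1

Propagate with n7 forced: n1=1, n2=1, n3=1, n4=0, n5=0, n6=0, n7=1 [stuck-at-1].
So Y = 1. (Without the fault it would be 0.)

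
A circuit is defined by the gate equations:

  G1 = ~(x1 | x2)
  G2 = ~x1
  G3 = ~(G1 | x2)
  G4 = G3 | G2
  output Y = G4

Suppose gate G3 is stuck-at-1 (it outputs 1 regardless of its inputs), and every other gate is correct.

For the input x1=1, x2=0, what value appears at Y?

Propagate with G3 forced: G1=0, G2=0, G3=1 [stuck-at-1], G4=1.
So Y = 1. (Same as the fault-free value — the fault is masked on this input.)

1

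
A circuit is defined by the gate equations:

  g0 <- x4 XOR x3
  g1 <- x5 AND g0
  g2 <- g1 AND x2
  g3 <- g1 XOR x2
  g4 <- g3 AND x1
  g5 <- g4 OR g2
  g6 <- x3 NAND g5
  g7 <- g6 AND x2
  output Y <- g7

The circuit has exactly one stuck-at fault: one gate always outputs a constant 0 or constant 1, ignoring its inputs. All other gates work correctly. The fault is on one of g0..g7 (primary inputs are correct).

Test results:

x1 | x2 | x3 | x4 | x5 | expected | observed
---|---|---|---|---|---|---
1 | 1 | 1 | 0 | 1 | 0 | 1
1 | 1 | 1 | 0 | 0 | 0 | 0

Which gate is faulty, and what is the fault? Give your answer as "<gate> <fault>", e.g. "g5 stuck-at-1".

Fault-free values for test 1 (x1=1, x2=1, x3=1, x4=0, x5=1): g0=1, g1=1, g2=1, g3=0, g4=0, g5=1, g6=0, g7=0, giving Y=0. Observed 1.
Test 1: faults giving observed 1 are {g2 stuck-at-0, g5 stuck-at-0, g6 stuck-at-1, g7 stuck-at-1}.
Test 2 (x1=1, x2=1, x3=1, x4=0, x5=0): fault-free g0=1, g1=0, g2=0, g3=1, g4=1, g5=1, g6=0, g7=0 → 0; observed 0. Eliminates g5 stuck-at-0, g6 stuck-at-1, g7 stuck-at-1.
Only g2 stuck-at-0 is consistent with every test.

g2 stuck-at-0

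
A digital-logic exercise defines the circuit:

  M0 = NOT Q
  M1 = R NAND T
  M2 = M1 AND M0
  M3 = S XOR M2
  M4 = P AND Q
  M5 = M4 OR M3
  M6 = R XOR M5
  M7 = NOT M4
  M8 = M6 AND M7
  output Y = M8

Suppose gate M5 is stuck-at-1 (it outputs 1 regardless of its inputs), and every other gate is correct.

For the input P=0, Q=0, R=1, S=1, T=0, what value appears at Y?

Propagate with M5 forced: M0=1, M1=1, M2=1, M3=0, M4=0, M5=1 [stuck-at-1], M6=0, M7=1, M8=0.
So Y = 0. (Without the fault it would be 1.)

0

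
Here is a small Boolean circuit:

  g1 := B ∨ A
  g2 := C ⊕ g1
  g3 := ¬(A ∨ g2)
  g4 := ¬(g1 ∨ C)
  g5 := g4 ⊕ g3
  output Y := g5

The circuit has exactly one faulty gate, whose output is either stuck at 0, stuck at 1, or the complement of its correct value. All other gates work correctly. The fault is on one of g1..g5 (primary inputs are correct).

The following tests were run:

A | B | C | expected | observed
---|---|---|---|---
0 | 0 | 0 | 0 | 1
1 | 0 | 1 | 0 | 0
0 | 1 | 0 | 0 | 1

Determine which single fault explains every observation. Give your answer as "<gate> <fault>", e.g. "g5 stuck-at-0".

Fault-free values for test 1 (A=0, B=0, C=0): g1=0, g2=0, g3=1, g4=1, g5=0, giving Y=0. Observed 1.
Test 1: faults giving observed 1 are {g2 stuck-at-1, g2 inverted output, g3 stuck-at-0, g3 inverted output, g4 stuck-at-0, g4 inverted output, g5 stuck-at-1, g5 inverted output}.
Test 2 (A=1, B=0, C=1): fault-free g1=1, g2=0, g3=0, g4=0, g5=0 → 0; observed 0. Eliminates g3 inverted output, g4 inverted output, g5 stuck-at-1, g5 inverted output.
Test 3 (A=0, B=1, C=0): fault-free g1=1, g2=1, g3=0, g4=0, g5=0 → 0; observed 1. Eliminates g2 stuck-at-1, g3 stuck-at-0, g4 stuck-at-0.
Only g2 inverted output is consistent with every test.

g2 inverted output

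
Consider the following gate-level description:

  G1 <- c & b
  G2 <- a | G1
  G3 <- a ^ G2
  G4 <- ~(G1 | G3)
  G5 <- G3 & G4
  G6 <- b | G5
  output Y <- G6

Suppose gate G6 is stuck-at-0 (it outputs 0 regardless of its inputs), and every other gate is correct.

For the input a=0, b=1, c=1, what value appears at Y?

0

Propagate with G6 forced: G1=1, G2=1, G3=1, G4=0, G5=0, G6=0 [stuck-at-0].
So Y = 0. (Without the fault it would be 1.)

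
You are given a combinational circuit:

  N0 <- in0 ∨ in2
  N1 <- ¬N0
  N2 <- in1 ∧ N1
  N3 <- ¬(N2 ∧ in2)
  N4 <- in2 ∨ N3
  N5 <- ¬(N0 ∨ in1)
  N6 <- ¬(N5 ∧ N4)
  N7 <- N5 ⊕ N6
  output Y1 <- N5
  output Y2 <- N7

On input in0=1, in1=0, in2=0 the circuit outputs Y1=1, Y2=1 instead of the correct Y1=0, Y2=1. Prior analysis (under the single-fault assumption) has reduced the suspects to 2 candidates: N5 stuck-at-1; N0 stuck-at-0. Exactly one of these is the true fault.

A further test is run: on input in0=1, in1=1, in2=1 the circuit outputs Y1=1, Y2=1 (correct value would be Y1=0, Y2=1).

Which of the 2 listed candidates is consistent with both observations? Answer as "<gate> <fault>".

N5 stuck-at-1

Evaluate each candidate on input in0=1, in1=1, in2=1:
  N5 stuck-at-1: N0=1, N1=0, N2=0, N3=1, N4=1, N5=1 [stuck-at-1], N6=0, N7=1 → Y1=1, Y2=1 — matches
  N0 stuck-at-0: N0=0 [stuck-at-0], N1=1, N2=1, N3=0, N4=1, N5=0, N6=1, N7=1 → Y1=0, Y2=1 — eliminated
Only N5 stuck-at-1 reproduces the observed Y1=1, Y2=1.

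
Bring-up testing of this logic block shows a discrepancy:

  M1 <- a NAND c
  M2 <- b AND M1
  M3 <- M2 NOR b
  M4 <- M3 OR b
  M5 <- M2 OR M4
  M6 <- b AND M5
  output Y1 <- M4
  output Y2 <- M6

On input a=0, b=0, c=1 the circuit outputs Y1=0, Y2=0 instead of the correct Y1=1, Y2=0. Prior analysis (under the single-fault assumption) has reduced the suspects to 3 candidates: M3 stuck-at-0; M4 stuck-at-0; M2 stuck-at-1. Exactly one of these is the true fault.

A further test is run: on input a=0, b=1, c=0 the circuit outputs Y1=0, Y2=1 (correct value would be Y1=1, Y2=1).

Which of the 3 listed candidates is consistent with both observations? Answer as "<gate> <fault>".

Evaluate each candidate on input a=0, b=1, c=0:
  M3 stuck-at-0: M1=1, M2=1, M3=0 [stuck-at-0], M4=1, M5=1, M6=1 → Y1=1, Y2=1 — eliminated
  M4 stuck-at-0: M1=1, M2=1, M3=0, M4=0 [stuck-at-0], M5=1, M6=1 → Y1=0, Y2=1 — matches
  M2 stuck-at-1: M1=1, M2=1 [stuck-at-1], M3=0, M4=1, M5=1, M6=1 → Y1=1, Y2=1 — eliminated
Only M4 stuck-at-0 reproduces the observed Y1=0, Y2=1.

M4 stuck-at-0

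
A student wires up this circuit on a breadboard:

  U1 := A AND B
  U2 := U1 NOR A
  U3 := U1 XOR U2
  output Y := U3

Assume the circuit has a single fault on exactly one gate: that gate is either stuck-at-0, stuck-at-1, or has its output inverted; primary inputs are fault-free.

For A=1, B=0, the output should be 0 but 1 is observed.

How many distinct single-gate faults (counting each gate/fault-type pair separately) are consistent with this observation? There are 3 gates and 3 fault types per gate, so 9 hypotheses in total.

6

Fault-free: U1=0, U2=0, U3=0 → 0. Observed 1.
  U1 stuck-at-0: output 0 ✗
  U1 stuck-at-1: output 1 ✓
  U1 inverted output: output 1 ✓
  U2 stuck-at-0: output 0 ✗
  U2 stuck-at-1: output 1 ✓
  U2 inverted output: output 1 ✓
  U3 stuck-at-0: output 0 ✗
  U3 stuck-at-1: output 1 ✓
  U3 inverted output: output 1 ✓
Consistent faults: {U1 stuck-at-1, U1 inverted output, U2 stuck-at-1, U2 inverted output, U3 stuck-at-1, U3 inverted output} — 6 in all.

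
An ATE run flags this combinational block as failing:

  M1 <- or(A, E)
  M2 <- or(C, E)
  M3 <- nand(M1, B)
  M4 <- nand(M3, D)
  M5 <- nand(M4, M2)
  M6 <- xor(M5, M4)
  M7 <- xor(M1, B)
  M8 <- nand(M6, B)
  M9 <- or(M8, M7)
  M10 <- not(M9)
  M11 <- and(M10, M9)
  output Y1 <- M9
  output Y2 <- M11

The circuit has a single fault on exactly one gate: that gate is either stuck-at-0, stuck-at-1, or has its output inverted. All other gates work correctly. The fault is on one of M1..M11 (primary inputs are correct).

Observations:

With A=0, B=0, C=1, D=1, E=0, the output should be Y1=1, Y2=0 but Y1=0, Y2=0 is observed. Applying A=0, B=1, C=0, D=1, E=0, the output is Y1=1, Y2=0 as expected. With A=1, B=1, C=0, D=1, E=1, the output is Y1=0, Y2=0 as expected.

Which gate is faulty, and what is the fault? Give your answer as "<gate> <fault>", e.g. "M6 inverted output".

M8 stuck-at-0

Fault-free values for test 1 (A=0, B=0, C=1, D=1, E=0): M1=0, M2=1, M3=1, M4=0, M5=1, M6=1, M7=0, M8=1, M9=1, M10=0, M11=0, giving Y1=1, Y2=0. Observed Y1=0, Y2=0.
Test 1: faults giving observed Y1=0, Y2=0 are {M8 stuck-at-0, M8 inverted output, M9 stuck-at-0, M9 inverted output}.
Test 2 (A=0, B=1, C=0, D=1, E=0): fault-free M1=0, M2=0, M3=1, M4=0, M5=1, M6=1, M7=1, M8=0, M9=1, M10=0, M11=0 → Y1=1, Y2=0; observed Y1=1, Y2=0. Eliminates M9 stuck-at-0, M9 inverted output.
Test 3 (A=1, B=1, C=0, D=1, E=1): fault-free M1=1, M2=1, M3=0, M4=1, M5=0, M6=1, M7=0, M8=0, M9=0, M10=1, M11=0 → Y1=0, Y2=0; observed Y1=0, Y2=0. Eliminates M8 inverted output.
Only M8 stuck-at-0 is consistent with every test.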